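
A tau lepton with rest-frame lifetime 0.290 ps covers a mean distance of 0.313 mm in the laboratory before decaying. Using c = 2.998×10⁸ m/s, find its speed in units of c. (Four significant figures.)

Let x = d/(cτ) = 3.130×10^-4 m / (2.998×10⁸ m/s × 2.900×10^-13 s) = 3.6001. Since d = βγcτ, x = βγ = β/√(1−β²).
Solving: β² = x²/(1+x²) = 12.9607/13.9607 = 0.92837, so β = 0.9635.

0.9635c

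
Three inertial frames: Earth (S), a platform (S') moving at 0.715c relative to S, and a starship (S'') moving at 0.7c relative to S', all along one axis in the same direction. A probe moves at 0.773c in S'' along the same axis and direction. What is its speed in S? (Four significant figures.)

Apply u = (u'+v)/(1+u'v) twice. Probe in the platform frame: (0.773+0.7)/(1+0.773·0.7) = 1.473/1.5411 = 0.95581c.
That velocity, transformed to the rest frame of Earth: (0.95581+0.715)/(1+0.95581·0.715) = 1.67081/1.68340415 = 0.99252c.

0.9925c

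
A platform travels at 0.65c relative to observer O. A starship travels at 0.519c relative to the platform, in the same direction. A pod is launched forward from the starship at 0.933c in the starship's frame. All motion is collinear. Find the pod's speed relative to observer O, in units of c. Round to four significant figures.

Compose velocities in two stages. Stage 1 (into S'): u₁ = (0.933+0.519)/(1+0.933×0.519) = 0.97829.
Stage 2 (into S): u = (0.97829+0.65)/(1+0.97829×0.65) = 0.99536, so the speed is 0.9954c.

0.9954c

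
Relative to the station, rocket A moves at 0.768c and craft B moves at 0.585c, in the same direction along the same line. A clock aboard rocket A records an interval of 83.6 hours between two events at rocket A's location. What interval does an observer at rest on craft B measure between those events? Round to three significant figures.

88.6 hours

The velocity of rocket A relative to craft B is (0.768 − 0.585)c / (1 − 0.768×0.585) = 0.33229c; relative speed 0.33229c.
γ for this relative speed: γ = 1/√(1 − 0.110417) = 1.0602.
Rocket A's interval is proper; time dilation gives Δt_B = γΔτ = 1.0602 × 83.6 hours = 88.6 hours.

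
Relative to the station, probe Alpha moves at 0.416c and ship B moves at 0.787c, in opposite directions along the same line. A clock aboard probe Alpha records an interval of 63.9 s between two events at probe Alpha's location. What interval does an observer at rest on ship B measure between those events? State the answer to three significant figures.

Speed of probe Alpha in ship B's frame: u = (v_A + v_B)/(1 + v_A v_B/c²) = (0.416 + 0.787)/(1 + 0.416×0.787) = 1.203/1.327392 = 0.90629; |u| = 0.90629c.
At |u| = 0.90629c, γ = (1 − 0.821362)^(−1/2) = 2.366.
Probe Alpha's interval is proper; time dilation gives Δt_B = γΔτ = 2.366 × 63.9 s = 151 s.

151 s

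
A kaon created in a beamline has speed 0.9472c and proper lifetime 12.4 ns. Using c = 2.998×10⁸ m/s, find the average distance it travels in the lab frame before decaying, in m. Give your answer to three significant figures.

γ = 1/√(1 − β²) = 1/√(1 − 0.89718784) = 1/√0.10281216 = 1/0.320643 = 3.1187.
Lab-frame lifetime: Δt = γτ = 3.1187 × 12.4 ns = 38.672 ns.
Distance: d = vΔt = 0.9472 × 2.998×10⁸ m/s × 3.8672×10^-8 s = 11.0 m.

11.0 m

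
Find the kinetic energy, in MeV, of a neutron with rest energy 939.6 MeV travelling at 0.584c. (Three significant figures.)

With β = 0.584, γ = 1/√(1 − 0.584²) = 1/√0.658944 = 1.2319.
Kinetic energy: K = (γ − 1)mc² = (1.2319 − 1) × 939.6 MeV = 0.2319 × 939.6 = 218 MeV.

218 MeV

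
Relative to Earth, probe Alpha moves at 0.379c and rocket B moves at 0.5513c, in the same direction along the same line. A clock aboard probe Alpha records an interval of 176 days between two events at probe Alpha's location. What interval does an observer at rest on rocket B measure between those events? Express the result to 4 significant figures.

180.3 days

The velocity of probe Alpha relative to rocket B is (0.379 − 0.5513)c / (1 − 0.379×0.5513) = −0.21781c; relative speed 0.21781c.
γ for this relative speed: γ = 1/√(1 − 0.0474412) = 1.0246.
Probe Alpha's interval is proper; time dilation gives Δt_B = γΔτ = 1.0246 × 176 days = 180.3 days.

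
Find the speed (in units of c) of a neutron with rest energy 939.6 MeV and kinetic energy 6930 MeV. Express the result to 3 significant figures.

0.993c

γ = 1 + K/(mc²) = 1 + 6930/939.6 = 8.3755.
β = √(1 − 1/γ²) = √(1 − 0.0142554) = √0.9857446 = 0.993.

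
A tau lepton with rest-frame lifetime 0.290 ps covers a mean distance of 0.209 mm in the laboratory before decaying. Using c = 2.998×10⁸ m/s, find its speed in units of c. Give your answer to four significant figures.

Let x = d/(cτ) = 2.090×10^-4 m / (2.998×10⁸ m/s × 2.900×10^-13 s) = 2.4039. Since d = βγcτ, x = βγ = β/√(1−β²).
Solving: β² = x²/(1+x²) = 5.77874/6.77874 = 0.85248, so β = 0.9233.

0.9233c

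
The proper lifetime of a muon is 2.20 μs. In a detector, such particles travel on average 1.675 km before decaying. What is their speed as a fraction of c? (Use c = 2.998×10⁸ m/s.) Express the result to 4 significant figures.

0.9305c

Let x = d/(cτ) = 1675 m / (2.998×10⁸ m/s × 2.200×10^-6 s) = 2.5396. Since d = βγcτ, x = βγ = β/√(1−β²).
Solving: β² = x²/(1+x²) = 6.44957/7.44957 = 0.865764, so β = 0.9305.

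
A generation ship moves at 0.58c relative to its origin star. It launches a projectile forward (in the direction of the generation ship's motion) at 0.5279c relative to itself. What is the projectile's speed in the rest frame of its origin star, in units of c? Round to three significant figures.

In units of c, u = (u' + v)/(1 + u'v) with u' = 0.5279 and v = 0.58.
Numerator: 0.5279 + 0.58 = 1.1079. Denominator: 1 + (0.5279)(0.58) = 1.306182.
u = 1.1079/1.306182 = 0.8482, so the speed is 0.848c.

0.848c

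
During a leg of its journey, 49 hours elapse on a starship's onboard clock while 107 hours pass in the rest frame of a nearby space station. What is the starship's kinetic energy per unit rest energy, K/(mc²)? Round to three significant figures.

The time-dilation ratio gives γ = 107/49 = 2.18367.
Since K = (γ−1)mc², K/(mc²) = 2.18367 − 1 = 1.18.

1.18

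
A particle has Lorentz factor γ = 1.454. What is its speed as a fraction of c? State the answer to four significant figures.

β = √(1 − 1/γ²) = √(1 − 1/2.114116) = √0.526989 = 0.7259.

0.7259c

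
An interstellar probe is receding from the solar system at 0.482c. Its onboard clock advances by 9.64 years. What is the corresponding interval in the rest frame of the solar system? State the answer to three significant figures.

γ = 1/√(1 − β²) = 1/√(1 − 0.232324) = 1/√0.767676 = 1/0.876171 = 1.1413.
Time dilation: Δt = γ·Δτ = 1.1413 × 9.64 = 11.0 years.

11.0 years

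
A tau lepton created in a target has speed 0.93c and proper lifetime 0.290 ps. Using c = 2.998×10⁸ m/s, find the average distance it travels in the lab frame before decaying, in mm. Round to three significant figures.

Lorentz factor: γ = (1 − 0.8649)^(−1/2) = 2.7206.
Lab-frame lifetime: Δt = γτ = 2.7206 × 0.290 ps = 0.78897 ps.
Distance: d = vΔt = 0.93 × 2.998×10⁸ m/s × 7.8897×10^-13 s = 2.20×10^-4 m = 0.220 mm.

0.220 mm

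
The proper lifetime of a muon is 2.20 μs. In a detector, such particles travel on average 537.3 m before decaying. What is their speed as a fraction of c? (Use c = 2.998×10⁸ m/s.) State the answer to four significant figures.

d = βγcτ ⇒ βγ = d/(cτ) = 537.3 m / (659.56 m) = 0.81463.
β = (βγ)/√(1+(βγ)²) = 0.81463/√1.663622 = 0.6316.

0.6316c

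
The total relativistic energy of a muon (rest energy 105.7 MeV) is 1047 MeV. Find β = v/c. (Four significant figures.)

0.9949

γ = E/(mc²) = 1047/105.7 = 9.9054.
β = √(1 − 1/γ²) = √(1 − 0.0101919) = √0.9898081 = 0.9949.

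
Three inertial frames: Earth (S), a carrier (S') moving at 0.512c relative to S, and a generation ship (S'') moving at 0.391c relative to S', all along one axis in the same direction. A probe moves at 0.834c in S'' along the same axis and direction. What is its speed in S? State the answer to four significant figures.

0.9747c

Compose velocities in two stages. Stage 1 (into S'): u₁ = (0.834+0.391)/(1+0.834×0.391) = 0.92377.
Stage 2 (into S): u = (0.92377+0.512)/(1+0.92377×0.512) = 0.97474, so the speed is 0.9747c.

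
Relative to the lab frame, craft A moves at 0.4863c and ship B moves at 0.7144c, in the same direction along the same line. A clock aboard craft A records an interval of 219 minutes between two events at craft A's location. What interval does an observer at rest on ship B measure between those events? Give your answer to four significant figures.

233.7 minutes

Speed of craft A in ship B's frame: u = (v_A − v_B)/(1 − v_A v_B/c²) = (0.4863 − 0.7144)/(1 − 0.4863×0.7144) = −0.2281/0.65258728 = −0.34953; |u| = 0.34953c.
γ for this relative speed: γ = 1/√(1 − 0.122171) = 1.0673.
Craft A's interval is proper; time dilation gives Δt_B = γΔτ = 1.0673 × 219 minutes = 233.7 minutes.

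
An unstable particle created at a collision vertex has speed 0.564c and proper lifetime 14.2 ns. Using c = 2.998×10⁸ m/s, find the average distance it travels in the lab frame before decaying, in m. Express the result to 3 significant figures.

β² = 0.318096, so γ = 1/√0.681904 = 1.211.
Lab-frame lifetime: Δt = γτ = 1.211 × 14.2 ns = 17.196 ns.
Distance: d = vΔt = 0.564 × 2.998×10⁸ m/s × 1.7196×10^-8 s = 2.91 m.

2.91 m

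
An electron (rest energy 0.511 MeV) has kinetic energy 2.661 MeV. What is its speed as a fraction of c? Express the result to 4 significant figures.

0.9869c

γ = 1 + K/(mc²) = 1 + 2.661/0.511 = 6.2074.
β = √(1 − 1/γ²) = √(1 − 0.0259526) = √0.9740474 = 0.9869.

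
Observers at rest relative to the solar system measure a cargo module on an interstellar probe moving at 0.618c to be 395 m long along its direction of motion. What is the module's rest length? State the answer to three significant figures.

Lorentz factor: γ = (1 − 0.381924)^(−1/2) = 1.272.
Proper length: L₀ = γ·L = 1.272 × 395 = 502 m.

502 m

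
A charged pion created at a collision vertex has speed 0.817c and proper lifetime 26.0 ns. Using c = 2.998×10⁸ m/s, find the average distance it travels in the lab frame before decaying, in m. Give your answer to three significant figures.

11.0 m

With β = 0.817, γ = 1/√(1 − 0.817²) = 1/√0.332511 = 1.7342.
Lab-frame lifetime: Δt = γτ = 1.7342 × 26.0 ns = 45.089 ns.
Distance: d = vΔt = 0.817 × 2.998×10⁸ m/s × 4.5089×10^-8 s = 11.0 m.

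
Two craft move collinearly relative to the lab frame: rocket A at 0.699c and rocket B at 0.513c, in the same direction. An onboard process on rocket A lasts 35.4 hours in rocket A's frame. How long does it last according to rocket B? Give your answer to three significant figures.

37.0 hours

Transform rocket A's velocity into rocket B's frame: (0.699 − 0.513)/(1 − 0.699·0.513) = 0.186/0.641413, so the relative speed is 0.28998c.
At |u| = 0.28998c, γ = (1 − 0.0840884)^(−1/2) = 1.0449.
Rocket A's interval is proper; time dilation gives Δt_B = γΔτ = 1.0449 × 35.4 hours = 37.0 hours.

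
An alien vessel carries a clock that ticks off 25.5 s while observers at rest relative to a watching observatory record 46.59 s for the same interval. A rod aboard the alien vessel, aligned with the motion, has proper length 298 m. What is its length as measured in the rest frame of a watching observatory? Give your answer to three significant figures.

163 m

From Δt = γΔτ: γ = 46.59/25.5 = 1.82706.
The rod contracts by the same γ: 298 m / 1.82706 = 163 m.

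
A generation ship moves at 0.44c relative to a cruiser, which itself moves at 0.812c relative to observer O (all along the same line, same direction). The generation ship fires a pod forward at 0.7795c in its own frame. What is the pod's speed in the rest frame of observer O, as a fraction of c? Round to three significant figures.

First combine the pod and generation ship (S''→S'): u₁ = (0.7795 + 0.44)/(1 + 0.7795×0.44) = 1.2195/1.34298 = 0.90806.
Then combine with the cruiser (S'→S): u = (0.90806 + 0.812)/(1 + 0.90806×0.812) = 1.72006/1.73734472 = 0.99005.

0.990c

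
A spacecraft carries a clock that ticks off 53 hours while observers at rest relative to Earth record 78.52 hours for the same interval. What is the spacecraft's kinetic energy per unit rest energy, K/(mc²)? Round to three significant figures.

γ = Δt/Δτ = 78.52/53 = 1.48151.
K/(mc²) = γ − 1 = 1.48151 − 1 = 0.482.

0.482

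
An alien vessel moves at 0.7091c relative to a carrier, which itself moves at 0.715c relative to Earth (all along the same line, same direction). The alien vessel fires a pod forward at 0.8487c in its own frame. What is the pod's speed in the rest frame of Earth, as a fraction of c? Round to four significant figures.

Apply u = (u'+v)/(1+u'v) twice. Pod in the carrier frame: (0.8487+0.7091)/(1+0.8487·0.7091) = 1.5578/1.60181317 = 0.97252c.
That velocity, transformed to the rest frame of Earth: (0.97252+0.715)/(1+0.97252·0.715) = 1.68752/1.6953518 = 0.99538c.

0.9954c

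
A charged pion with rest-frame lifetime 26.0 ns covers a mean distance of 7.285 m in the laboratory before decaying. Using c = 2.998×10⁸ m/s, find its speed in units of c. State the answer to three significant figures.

0.683c

Let x = d/(cτ) = 7.285 m / (2.998×10⁸ m/s × 2.600×10^-8 s) = 0.9346. Since d = βγcτ, x = βγ = β/√(1−β²).
Solving: β² = x²/(1+x²) = 0.873477/1.873477 = 0.466233, so β = 0.683.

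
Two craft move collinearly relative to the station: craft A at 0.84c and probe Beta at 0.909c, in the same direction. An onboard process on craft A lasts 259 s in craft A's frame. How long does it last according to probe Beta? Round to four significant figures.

The velocity of craft A relative to probe Beta is (0.84 − 0.909)c / (1 − 0.84×0.909) = −0.29183c; relative speed 0.29183c.
γ for this relative speed: γ = 1/√(1 − 0.0851647) = 1.0455.
The clock on craft A records proper time, so probe Beta measures Δt = γΔτ = 1.0455 × 259 = 270.8 s.

270.8 s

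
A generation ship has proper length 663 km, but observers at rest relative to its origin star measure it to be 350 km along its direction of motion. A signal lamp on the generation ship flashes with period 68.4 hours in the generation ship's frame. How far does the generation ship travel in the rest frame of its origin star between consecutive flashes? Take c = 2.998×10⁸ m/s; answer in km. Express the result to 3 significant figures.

γ = L₀/L = 663/350 = 1.89429.
β = √(1 − 1/γ²) = 0.84931. Lab-frame period = γτ = 1.89429×68.4 hours = 129.57 hours. Distance = βc × γτ = 0.84931 × 2.998×10⁸ m/s × 466452 s = 1.1877×10^14 m = 1.19×10^11 km.

1.19×10^11 km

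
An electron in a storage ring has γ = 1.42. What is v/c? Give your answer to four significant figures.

β = √(1 − 1/γ²) = √(1 − 1/2.0164) = √0.504067 = 0.7100.

0.7100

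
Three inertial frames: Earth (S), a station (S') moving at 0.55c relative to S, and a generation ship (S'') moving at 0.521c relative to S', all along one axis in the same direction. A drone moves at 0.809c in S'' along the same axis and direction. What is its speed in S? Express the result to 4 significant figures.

Apply u = (u'+v)/(1+u'v) twice. Drone in the station frame: (0.809+0.521)/(1+0.809·0.521) = 1.33/1.421489 = 0.93564c.
That velocity, transformed to the rest frame of Earth: (0.93564+0.55)/(1+0.93564·0.55) = 1.48564/1.514602 = 0.98088c.

0.9809c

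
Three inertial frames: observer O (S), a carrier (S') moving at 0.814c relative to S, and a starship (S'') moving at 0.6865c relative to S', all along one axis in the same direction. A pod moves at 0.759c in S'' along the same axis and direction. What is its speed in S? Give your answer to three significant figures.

0.995c

Apply u = (u'+v)/(1+u'v) twice. Pod in the carrier frame: (0.759+0.6865)/(1+0.759·0.6865) = 1.4455/1.5210535 = 0.95033c.
That velocity, transformed to the rest frame of observer O: (0.95033+0.814)/(1+0.95033·0.814) = 1.76433/1.77356862 = 0.99479c.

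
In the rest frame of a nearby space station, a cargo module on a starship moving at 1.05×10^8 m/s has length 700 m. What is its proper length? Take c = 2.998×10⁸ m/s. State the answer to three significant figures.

β = v/c = (1.05×10^8 m/s)/(2.998×10⁸ m/s) = 0.350233.
With β = 0.350233, γ = 1/√(1 − 0.350233²) = 1/√0.8773368 = 1.0676.
Proper length: L₀ = γ·L = 1.0676 × 700 = 747 m.

747 m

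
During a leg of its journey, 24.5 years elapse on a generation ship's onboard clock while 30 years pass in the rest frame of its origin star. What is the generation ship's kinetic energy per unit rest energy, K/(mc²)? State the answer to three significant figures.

0.224

From Δt = γΔτ: γ = 30/24.5 = 1.22449.
Since K = (γ−1)mc², K/(mc²) = 1.22449 − 1 = 0.224.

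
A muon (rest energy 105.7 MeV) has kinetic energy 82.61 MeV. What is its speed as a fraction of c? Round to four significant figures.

0.8276c

γ = 1 + K/(mc²) = 1 + 82.61/105.7 = 1.7816.
β = √(1 − 1/γ²) = √(1 − 0.31505) = √0.68495 = 0.8276.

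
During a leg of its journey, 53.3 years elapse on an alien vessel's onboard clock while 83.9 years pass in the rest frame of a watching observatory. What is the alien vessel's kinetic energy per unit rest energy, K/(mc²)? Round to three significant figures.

From Δt = γΔτ: γ = 83.9/53.3 = 1.57411.
Since K = (γ−1)mc², K/(mc²) = 1.57411 − 1 = 0.574.

0.574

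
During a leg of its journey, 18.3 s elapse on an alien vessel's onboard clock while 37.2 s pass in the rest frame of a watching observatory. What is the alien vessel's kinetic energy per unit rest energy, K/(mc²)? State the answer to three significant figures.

1.03

The time-dilation ratio gives γ = 37.2/18.3 = 2.03279.
K/(mc²) = γ − 1 = 2.03279 − 1 = 1.03.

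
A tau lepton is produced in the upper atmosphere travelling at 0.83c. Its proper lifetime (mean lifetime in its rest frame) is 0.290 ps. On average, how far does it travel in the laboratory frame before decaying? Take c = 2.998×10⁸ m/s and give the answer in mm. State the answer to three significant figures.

0.129 mm

γ = 1/√(1 − β²) = 1/√(1 − 0.6889) = 1/√0.3111 = 1/0.557763 = 1.7929.
Lab-frame lifetime: Δt = γτ = 1.7929 × 0.290 ps = 0.51994 ps.
Distance: d = vΔt = 0.83 × 2.998×10⁸ m/s × 5.1994×10^-13 s = 1.29×10^-4 m = 0.129 mm.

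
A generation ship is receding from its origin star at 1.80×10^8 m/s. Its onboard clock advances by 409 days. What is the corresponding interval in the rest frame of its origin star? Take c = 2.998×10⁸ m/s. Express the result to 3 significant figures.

511 days

β = v/c = (1.80×10^8 m/s)/(2.998×10⁸ m/s) = 0.6004.
With β = 0.6004, γ = 1/√(1 − 0.6004²) = 1/√0.63951984 = 1.2505.
The onboard clock measures proper time, so the interval in the rest frame of its origin star is dilated: Δt = γ·Δτ = 1.2505 × 409 days = 511 days.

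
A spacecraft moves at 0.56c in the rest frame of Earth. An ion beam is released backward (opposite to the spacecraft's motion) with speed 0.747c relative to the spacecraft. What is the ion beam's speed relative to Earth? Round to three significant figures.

0.321c

Relativistic velocity addition: u = (u' + v)/(1 + u'v/c²), with u' = −0.747c and v = 0.56c.
Numerator: −0.747 + 0.56 = −0.187. Denominator: 1 + (−0.747)(0.56) = 0.58168.
u = −0.187/0.58168 = −0.32148, so the speed is 0.321c.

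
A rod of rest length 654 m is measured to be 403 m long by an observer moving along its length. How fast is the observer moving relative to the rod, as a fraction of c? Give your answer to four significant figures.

Length contraction gives γ = L₀/L = 654/403 = 1.6228.
β = √(1 − 1/γ²) = √0.620274 = 0.7876.

0.7876c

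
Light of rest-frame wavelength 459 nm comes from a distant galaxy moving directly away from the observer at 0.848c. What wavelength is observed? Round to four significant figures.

Relativistic Doppler for wavelength: λ_obs = λ_src · √((1+β)/(1−β)).
With β = 0.848: factor = √(1.848/0.152) = 3.4868.
λ_obs = 459 × 3.4868 = 1600 nm.

1600 nm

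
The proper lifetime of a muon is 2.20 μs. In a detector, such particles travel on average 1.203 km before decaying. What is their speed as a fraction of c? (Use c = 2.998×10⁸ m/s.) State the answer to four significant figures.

d = βγcτ ⇒ βγ = d/(cτ) = 1203 m / (659.56 m) = 1.8239.
β = (βγ)/√(1+(βγ)²) = 1.8239/√4.32661 = 0.8769.

0.8769c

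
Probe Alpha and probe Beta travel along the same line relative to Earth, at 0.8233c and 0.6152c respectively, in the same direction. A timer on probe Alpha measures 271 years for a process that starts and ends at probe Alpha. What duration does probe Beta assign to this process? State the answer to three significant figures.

299 years

Transform probe Alpha's velocity into probe Beta's frame: (0.8233 − 0.6152)/(1 − 0.8233·0.6152) = 0.2081/0.49350584, so the relative speed is 0.42168c.
γ for this relative speed: γ = 1/√(1 − 0.177814) = 1.1028.
The clock on probe Alpha records proper time, so probe Beta measures Δt = γΔτ = 1.1028 × 271 = 299 years.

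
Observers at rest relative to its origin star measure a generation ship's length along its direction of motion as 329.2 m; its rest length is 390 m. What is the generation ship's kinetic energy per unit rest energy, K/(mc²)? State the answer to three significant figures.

From L = L₀/γ: γ = 390/329.2 = 1.18469.
K/(mc²) = γ − 1 = 1.18469 − 1 = 0.185.

0.185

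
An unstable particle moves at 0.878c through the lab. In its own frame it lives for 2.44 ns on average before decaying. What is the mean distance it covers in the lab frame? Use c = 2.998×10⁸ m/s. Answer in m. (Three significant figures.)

1.34 m

Lorentz factor: γ = (1 − 0.770884)^(−1/2) = 2.0892.
Lab-frame lifetime: Δt = γτ = 2.0892 × 2.44 ns = 5.0976 ns.
Distance: d = vΔt = 0.878 × 2.998×10⁸ m/s × 5.0976×10^-9 s = 1.34 m.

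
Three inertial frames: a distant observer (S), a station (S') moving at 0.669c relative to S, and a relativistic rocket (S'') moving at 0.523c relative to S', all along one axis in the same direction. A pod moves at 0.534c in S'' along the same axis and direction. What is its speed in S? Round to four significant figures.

Apply u = (u'+v)/(1+u'v) twice. Pod in the station frame: (0.534+0.523)/(1+0.534·0.523) = 1.057/1.279282 = 0.82624c.
That velocity, transformed to the rest frame of a distant observer: (0.82624+0.669)/(1+0.82624·0.669) = 1.49524/1.55275456 = 0.96296c.

0.9630c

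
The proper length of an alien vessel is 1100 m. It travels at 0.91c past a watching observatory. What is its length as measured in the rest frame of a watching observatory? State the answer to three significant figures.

With β = 0.91, γ = 1/√(1 − 0.91²) = 1/√0.1719 = 2.4119.
Along the direction of motion the measured length is L₀/γ = 1100/2.4119 = 456 m.

456 m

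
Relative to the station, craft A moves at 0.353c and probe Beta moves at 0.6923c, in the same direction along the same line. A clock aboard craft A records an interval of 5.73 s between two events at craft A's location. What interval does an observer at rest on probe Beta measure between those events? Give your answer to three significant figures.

6.41 s

Speed of craft A in probe Beta's frame: u = (v_A − v_B)/(1 − v_A v_B/c²) = (0.353 − 0.6923)/(1 − 0.353×0.6923) = −0.3393/0.7556181 = −0.44904; |u| = 0.44904c.
At |u| = 0.44904c, γ = (1 − 0.201637)^(−1/2) = 1.1192.
Craft A's interval is proper; time dilation gives Δt_B = γΔτ = 1.1192 × 5.73 s = 6.41 s.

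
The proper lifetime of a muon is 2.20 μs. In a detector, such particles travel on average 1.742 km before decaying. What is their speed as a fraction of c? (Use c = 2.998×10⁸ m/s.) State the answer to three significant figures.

Let x = d/(cτ) = 1742 m / (2.998×10⁸ m/s × 2.200×10^-6 s) = 2.6412. Since d = βγcτ, x = βγ = β/√(1−β²).
Solving: β² = x²/(1+x²) = 6.97594/7.97594 = 0.874623, so β = 0.935.

0.935c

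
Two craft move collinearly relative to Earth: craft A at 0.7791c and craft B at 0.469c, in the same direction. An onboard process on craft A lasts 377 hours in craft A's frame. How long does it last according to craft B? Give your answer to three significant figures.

Transform craft A's velocity into craft B's frame: (0.7791 − 0.469)/(1 − 0.7791·0.469) = 0.3101/0.6346021, so the relative speed is 0.48865c.
γ for this relative speed: γ = 1/√(1 − 0.238779) = 1.1462.
The clock on craft A records proper time, so craft B measures Δt = γΔτ = 1.1462 × 377 = 432 hours.

432 hours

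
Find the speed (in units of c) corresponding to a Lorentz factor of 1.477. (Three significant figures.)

0.736c

β = √(1 − 1/γ²) = √(1 − 1/2.181529) = √0.541606 = 0.736.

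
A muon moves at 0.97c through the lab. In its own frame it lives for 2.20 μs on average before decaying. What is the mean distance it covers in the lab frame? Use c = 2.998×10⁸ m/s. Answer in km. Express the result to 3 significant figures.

2.63 km

Lorentz factor: γ = (1 − 0.9409)^(−1/2) = 4.1135.
Lab-frame lifetime: Δt = γτ = 4.1135 × 2.20 μs = 9.0497 μs.
Distance: d = vΔt = 0.97 × 2.998×10⁸ m/s × 9.0497×10^-6 s = 2630 m = 2.63 km.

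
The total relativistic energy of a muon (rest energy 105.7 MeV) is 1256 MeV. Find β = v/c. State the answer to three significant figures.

0.996

Total energy E = γmc² gives γ = 1256/105.7 = 11.883.
Hence β = √(1 − 1/γ²) = √(1 − 0.00708187) = √0.99291813 = 0.996.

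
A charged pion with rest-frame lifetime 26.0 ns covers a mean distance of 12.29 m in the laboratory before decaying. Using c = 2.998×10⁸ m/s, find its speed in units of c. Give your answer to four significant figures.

Let x = d/(cτ) = 12.29 m / (2.998×10⁸ m/s × 2.600×10^-8 s) = 1.5767. Since d = βγcτ, x = βγ = β/√(1−β²).
Solving: β² = x²/(1+x²) = 2.48598/3.48598 = 0.713137, so β = 0.8445.

0.8445c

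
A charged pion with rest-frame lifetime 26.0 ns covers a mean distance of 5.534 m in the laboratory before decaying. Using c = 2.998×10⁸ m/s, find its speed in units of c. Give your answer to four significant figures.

Let x = d/(cτ) = 5.534 m / (2.998×10⁸ m/s × 2.600×10^-8 s) = 0.70996. Since d = βγcτ, x = βγ = β/√(1−β²).
Solving: β² = x²/(1+x²) = 0.504043/1.504043 = 0.335125, so β = 0.5789.

0.5789c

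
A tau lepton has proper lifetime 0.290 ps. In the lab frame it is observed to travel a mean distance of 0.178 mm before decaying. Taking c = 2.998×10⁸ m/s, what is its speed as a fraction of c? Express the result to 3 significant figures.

Lab distance = (lab lifetime)·v = γτ·βc, so βγ = d/(cτ) = 1.780×10^-4/(2.998×10⁸ × 2.900×10^-13) = 2.0473.
With βγ = 2.0473: γ² = 1 + (βγ)² = 5.19144, and β = (βγ)/γ = 2.0473/2.27847 = 0.899.

0.899c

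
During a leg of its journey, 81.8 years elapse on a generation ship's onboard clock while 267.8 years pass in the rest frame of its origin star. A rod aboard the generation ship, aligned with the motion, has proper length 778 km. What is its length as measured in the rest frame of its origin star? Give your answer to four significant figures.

The time-dilation ratio gives γ = 267.8/81.8 = 3.27384.
L = L₀/γ = 778/3.27384 = 237.6 km.

237.6 km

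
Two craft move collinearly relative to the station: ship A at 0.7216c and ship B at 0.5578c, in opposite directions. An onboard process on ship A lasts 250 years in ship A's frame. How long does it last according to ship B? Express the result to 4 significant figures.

610.2 years

Speed of ship A in ship B's frame: u = (v_A + v_B)/(1 + v_A v_B/c²) = (0.7216 + 0.5578)/(1 + 0.7216×0.5578) = 1.2794/1.40250848 = 0.91222; |u| = 0.91222c.
γ for this relative speed: γ = 1/√(1 − 0.832145) = 2.4408.
Ship A's interval is proper; time dilation gives Δt_B = γΔτ = 2.4408 × 250 years = 610.2 years.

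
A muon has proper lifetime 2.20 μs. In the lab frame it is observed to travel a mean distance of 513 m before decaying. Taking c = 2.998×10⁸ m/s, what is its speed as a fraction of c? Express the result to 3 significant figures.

Let x = d/(cτ) = 513.0 m / (2.998×10⁸ m/s × 2.200×10^-6 s) = 0.77779. Since d = βγcτ, x = βγ = β/√(1−β²).
Solving: β² = x²/(1+x²) = 0.604957/1.604957 = 0.37693, so β = 0.614.

0.614c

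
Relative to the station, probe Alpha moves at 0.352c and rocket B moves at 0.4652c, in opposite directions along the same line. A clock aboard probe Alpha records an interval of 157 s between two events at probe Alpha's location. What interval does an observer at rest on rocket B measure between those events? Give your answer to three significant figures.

Speed of probe Alpha in rocket B's frame: u = (v_A + v_B)/(1 + v_A v_B/c²) = (0.352 + 0.4652)/(1 + 0.352×0.4652) = 0.8172/1.1637504 = 0.70221; |u| = 0.70221c.
γ for this relative speed: γ = 1/√(1 − 0.493099) = 1.4046.
The clock on probe Alpha records proper time, so rocket B measures Δt = γΔτ = 1.4046 × 157 = 221 s.

221 s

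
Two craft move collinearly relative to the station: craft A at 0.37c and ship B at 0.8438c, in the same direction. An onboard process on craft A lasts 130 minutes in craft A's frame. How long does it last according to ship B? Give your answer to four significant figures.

179.3 minutes

Transform craft A's velocity into ship B's frame: (0.37 − 0.8438)/(1 − 0.37·0.8438) = −0.4738/0.687794, so the relative speed is 0.68887c.
At |u| = 0.68887c, γ = (1 − 0.474542)^(−1/2) = 1.3795.
Craft A's interval is proper; time dilation gives Δt_B = γΔτ = 1.3795 × 130 minutes = 179.3 minutes.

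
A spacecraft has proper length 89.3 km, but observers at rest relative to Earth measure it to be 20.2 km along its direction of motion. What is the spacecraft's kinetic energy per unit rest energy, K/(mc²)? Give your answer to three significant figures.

3.42

γ = L₀/L = 89.3/20.2 = 4.42079.
K/(mc²) = γ − 1 = 4.42079 − 1 = 3.42.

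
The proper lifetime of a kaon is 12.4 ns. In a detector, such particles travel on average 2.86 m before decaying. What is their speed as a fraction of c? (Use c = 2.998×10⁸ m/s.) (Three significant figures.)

d = βγcτ ⇒ βγ = d/(cτ) = 2.860 m / (3.71752 m) = 0.76933.
β = (βγ)/√(1+(βγ)²) = 0.76933/√1.591869 = 0.610.

0.610c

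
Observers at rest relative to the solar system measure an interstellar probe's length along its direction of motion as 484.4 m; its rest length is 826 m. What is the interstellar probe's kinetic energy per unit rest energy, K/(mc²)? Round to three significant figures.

From L = L₀/γ: γ = 826/484.4 = 1.7052.
K/(mc²) = γ − 1 = 1.7052 − 1 = 0.705.

0.705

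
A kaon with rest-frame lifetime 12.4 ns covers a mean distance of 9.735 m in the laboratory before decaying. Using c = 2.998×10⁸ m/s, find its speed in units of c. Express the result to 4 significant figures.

Let x = d/(cτ) = 9.735 m / (2.998×10⁸ m/s × 1.240×10^-8 s) = 2.6187. Since d = βγcτ, x = βγ = β/√(1−β²).
Solving: β² = x²/(1+x²) = 6.85759/7.85759 = 0.872735, so β = 0.9342.

0.9342c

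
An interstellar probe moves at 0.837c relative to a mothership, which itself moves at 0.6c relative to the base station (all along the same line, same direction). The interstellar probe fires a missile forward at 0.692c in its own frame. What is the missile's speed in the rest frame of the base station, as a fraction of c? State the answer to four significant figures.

Apply u = (u'+v)/(1+u'v) twice. Missile in the mothership frame: (0.692+0.837)/(1+0.692·0.837) = 1.529/1.579204 = 0.96821c.
That velocity, transformed to the rest frame of the base station: (0.96821+0.6)/(1+0.96821·0.6) = 1.56821/1.580926 = 0.99196c.

0.9920c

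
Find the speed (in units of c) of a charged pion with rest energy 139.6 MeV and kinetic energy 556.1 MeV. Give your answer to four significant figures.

K = (γ−1)mc², so γ = 1 + 556.1/139.6 = 4.9835.
Then v/c = √(1 − γ⁻²) = √(1 − 0.0402653) = √0.9597347 = 0.9797.

0.9797c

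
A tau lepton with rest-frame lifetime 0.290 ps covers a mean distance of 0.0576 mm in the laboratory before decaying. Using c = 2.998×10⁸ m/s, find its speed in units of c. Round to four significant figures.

d = βγcτ ⇒ βγ = d/(cτ) = 5.760×10^-5 m / (8.6942×10^-5 m) = 0.66251.
β = (βγ)/√(1+(βγ)²) = 0.66251/√1.43892 = 0.5523.

0.5523c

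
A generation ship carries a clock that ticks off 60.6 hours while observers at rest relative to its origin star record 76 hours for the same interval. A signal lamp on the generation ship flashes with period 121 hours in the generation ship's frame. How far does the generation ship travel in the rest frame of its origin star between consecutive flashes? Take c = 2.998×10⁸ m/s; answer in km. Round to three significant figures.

The time-dilation ratio gives γ = 76/60.6 = 1.25413.
β = √(1 − 1/γ²) = 0.6035. Lab-frame period = γτ = 1.25413×121 hours = 151.75 hours. Distance = βc × γτ = 0.6035 × 2.998×10⁸ m/s × 546300 s = 9.8842×10^13 m = 9.88×10^10 km.

9.88×10^10 km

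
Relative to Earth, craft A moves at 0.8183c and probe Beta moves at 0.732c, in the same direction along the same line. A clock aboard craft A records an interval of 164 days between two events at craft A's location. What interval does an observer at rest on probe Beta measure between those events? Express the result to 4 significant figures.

167.9 days

Transform craft A's velocity into probe Beta's frame: (0.8183 − 0.732)/(1 − 0.8183·0.732) = 0.0863/0.4010044, so the relative speed is 0.21521c.
At |u| = 0.21521c, γ = (1 − 0.0463153)^(−1/2) = 1.024.
The clock on craft A records proper time, so probe Beta measures Δt = γΔτ = 1.024 × 164 = 167.9 days.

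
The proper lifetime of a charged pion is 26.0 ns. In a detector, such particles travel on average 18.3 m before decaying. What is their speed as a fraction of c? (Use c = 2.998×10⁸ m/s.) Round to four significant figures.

Let x = d/(cτ) = 18.30 m / (2.998×10⁸ m/s × 2.600×10^-8 s) = 2.3477. Since d = βγcτ, x = βγ = β/√(1−β²).
Solving: β² = x²/(1+x²) = 5.5117/6.5117 = 0.84643, so β = 0.9200.

0.9200c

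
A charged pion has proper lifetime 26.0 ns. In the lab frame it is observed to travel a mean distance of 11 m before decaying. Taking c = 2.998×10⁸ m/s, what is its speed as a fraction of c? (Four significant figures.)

Let x = d/(cτ) = 11.00 m / (2.998×10⁸ m/s × 2.600×10^-8 s) = 1.4112. Since d = βγcτ, x = βγ = β/√(1−β²).
Solving: β² = x²/(1+x²) = 1.99149/2.99149 = 0.665718, so β = 0.8159.

0.8159c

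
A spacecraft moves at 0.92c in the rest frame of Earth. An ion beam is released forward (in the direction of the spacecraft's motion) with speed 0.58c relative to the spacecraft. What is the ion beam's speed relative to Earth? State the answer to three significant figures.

0.978c

In units of c, u = (u' + v)/(1 + u'v) with u' = 0.58 and v = 0.92.
Numerator: 0.58 + 0.92 = 1.5. Denominator: 1 + (0.58)(0.92) = 1.5336.
u = 1.5/1.5336 = 0.97809, so the speed is 0.978c.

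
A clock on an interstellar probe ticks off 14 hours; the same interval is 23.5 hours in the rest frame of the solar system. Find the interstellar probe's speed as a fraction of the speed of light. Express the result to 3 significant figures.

0.803c

γ = Δt/Δτ = 23.5/14 = 1.6786.
β = √(1 − 1/γ²) = √(1 − 0.3549) = √0.6451 = 0.803.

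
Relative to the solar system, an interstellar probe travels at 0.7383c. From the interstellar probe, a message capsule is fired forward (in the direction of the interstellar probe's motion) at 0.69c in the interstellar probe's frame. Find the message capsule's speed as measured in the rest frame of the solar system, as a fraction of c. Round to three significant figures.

Relativistic velocity addition: u = (u' + v)/(1 + u'v/c²), with u' = 0.69c and v = 0.7383c.
Numerator: 0.69 + 0.7383 = 1.4283. Denominator: 1 + (0.69)(0.7383) = 1.509427.
u = 1.4283/1.509427 = 0.94625, so the speed is 0.946c.

0.946c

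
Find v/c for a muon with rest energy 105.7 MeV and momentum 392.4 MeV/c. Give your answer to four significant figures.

0.9656

βγ = pc/(mc²) = 392.4/105.7 = 3.7124.
Since γ² = 1 + (βγ)² = 14.7819, γ = √14.7819 = 3.84472, and β = (βγ)/γ = 3.7124/3.84472 = 0.9656.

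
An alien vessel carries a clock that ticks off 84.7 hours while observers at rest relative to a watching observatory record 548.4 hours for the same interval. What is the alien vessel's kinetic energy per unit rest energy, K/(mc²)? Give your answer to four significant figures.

5.475

From Δt = γΔτ: γ = 548.4/84.7 = 6.47462.
Since K = (γ−1)mc², K/(mc²) = 6.47462 − 1 = 5.475.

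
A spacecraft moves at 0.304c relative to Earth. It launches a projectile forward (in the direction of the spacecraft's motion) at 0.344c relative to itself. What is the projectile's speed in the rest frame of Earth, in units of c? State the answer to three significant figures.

Relativistic velocity addition: u = (u' + v)/(1 + u'v/c²), with u' = 0.344c and v = 0.304c.
Numerator: 0.344 + 0.304 = 0.648. Denominator: 1 + (0.344)(0.304) = 1.104576.
u = 0.648/1.104576 = 0.58665, so the speed is 0.587c.

0.587c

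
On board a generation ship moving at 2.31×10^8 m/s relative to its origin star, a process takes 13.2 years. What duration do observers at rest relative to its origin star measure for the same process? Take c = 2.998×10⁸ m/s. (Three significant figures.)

β = v/c = (2.31×10^8 m/s)/(2.998×10⁸ m/s) = 0.770514.
γ = 1/√(1 − β²) = 1/√(1 − 0.5936918) = 1/√0.4063082 = 1/0.637423 = 1.5688.
Time dilation: Δt = γ·Δτ = 1.5688 × 13.2 = 20.7 years.

20.7 years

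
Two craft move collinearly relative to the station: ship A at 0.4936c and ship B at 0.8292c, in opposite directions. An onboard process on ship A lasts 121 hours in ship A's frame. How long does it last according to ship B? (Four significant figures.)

Transform ship A's velocity into ship B's frame: (0.4936 + 0.8292)/(1 + 0.4936·0.8292) = 1.3228/1.40929312, so the relative speed is 0.93863c.
At |u| = 0.93863c, γ = (1 − 0.881026)^(−1/2) = 2.8992.
Ship A's interval is proper; time dilation gives Δt_B = γΔτ = 2.8992 × 121 hours = 350.8 hours.

350.8 hours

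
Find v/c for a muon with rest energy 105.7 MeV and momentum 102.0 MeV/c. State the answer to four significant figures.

pc/(mc²) = 102.0/105.7 = 0.965 = βγ = β/√(1−β²).
So β² = x²/(1 + x²) with x = 0.965: x² = 0.931225, β² = 0.931225/1.931225 = 0.482194, β = 0.6944.

0.6944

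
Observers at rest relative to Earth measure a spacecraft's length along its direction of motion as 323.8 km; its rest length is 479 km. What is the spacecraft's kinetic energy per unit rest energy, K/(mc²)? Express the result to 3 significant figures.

Length contraction gives γ = L₀/L = 479/323.8 = 1.47931.
K/(mc²) = γ − 1 = 1.47931 − 1 = 0.479.

0.479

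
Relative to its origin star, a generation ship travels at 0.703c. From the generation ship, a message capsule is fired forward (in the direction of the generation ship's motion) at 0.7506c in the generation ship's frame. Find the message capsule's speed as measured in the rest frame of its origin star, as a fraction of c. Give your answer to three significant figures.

0.952c

In units of c, u = (u' + v)/(1 + u'v) with u' = 0.7506 and v = 0.703.
Numerator: 0.7506 + 0.703 = 1.4536. Denominator: 1 + (0.7506)(0.703) = 1.5276718.
u = 1.4536/1.5276718 = 0.95151, so the speed is 0.952c.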